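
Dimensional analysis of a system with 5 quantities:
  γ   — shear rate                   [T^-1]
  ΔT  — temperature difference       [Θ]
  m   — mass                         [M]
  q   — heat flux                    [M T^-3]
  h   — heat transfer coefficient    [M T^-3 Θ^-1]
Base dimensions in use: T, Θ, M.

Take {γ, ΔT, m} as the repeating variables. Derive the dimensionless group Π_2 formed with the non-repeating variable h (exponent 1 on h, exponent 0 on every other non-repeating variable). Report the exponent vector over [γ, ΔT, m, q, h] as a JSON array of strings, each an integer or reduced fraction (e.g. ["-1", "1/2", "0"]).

["-3", "1", "-1", "0", "1"]

Exponent matrix [T,Θ,M] × [γ,ΔT,m,q,h]:
  T: [-1  0  0 -3 -3]
  Θ: [ 0  1  0  0 -1]
  M: [ 0  0  1  1  1]
Row reduction gives pivot columns γ,ΔT,m; rank = 3
Pivot set = {γ,ΔT,m}, free = {q,h}
RREF:
  r0: [   1    0    0    3    3]
  r1: [   0    1    0    0   -1]
  r2: [   0    0    1    1    1]
Fix exponent of h at 1, q at 0; solve each RREF row for its pivot's exponent:
  r0: exp(γ) + (3)·1 = 0 ⇒ exp(γ) = -3
  r1: exp(ΔT) + (-1)·1 = 0 ⇒ exp(ΔT) = 1
  r2: exp(m) + (1)·1 = 0 ⇒ exp(m) = -1
Π_2 = γ^-3 · ΔT · m^-1 · h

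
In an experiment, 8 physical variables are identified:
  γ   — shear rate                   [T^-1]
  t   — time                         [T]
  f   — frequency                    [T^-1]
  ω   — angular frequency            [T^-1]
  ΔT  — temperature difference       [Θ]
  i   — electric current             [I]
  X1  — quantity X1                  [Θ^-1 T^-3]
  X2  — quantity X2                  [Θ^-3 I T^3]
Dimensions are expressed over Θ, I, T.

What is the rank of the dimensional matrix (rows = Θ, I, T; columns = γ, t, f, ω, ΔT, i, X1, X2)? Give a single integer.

3

Dimensional matrix (Θ×I×T by γ×t×f×ω×ΔT×i×X1×X2):
  Θ: [ 0  0  0  0  1  0 -1 -3]
  I: [ 0  0  0  0  0  1  0  1]
  T: [-1  1 -1 -1  0  0 -3  3]
Row reduction gives pivot columns γ,ΔT,i; rank = 3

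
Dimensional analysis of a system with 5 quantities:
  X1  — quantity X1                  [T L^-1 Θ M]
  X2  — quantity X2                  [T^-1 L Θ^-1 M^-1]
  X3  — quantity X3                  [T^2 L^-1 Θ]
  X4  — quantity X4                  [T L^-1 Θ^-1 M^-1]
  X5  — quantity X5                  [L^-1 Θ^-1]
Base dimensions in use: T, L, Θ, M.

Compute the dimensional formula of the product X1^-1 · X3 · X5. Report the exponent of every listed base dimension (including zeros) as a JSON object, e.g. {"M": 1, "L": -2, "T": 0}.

{"T": 1, "L": -1, "Θ": -1, "M": -1}

Write exponents as rows T,L,Θ,M / cols X1,X2,X3,X4,X5:
  T: [ 1 -1  2  1  0]
  L: [-1  1 -1 -1 -1]
  Θ: [ 1 -1  1 -1 -1]
  M: [ 1 -1  0 -1  0]
  [T]: (-1)·1+(1)·2+(1)·0 = 1
  [L]: (-1)·-1+(1)·-1+(1)·-1 = -1
  [Θ]: (-1)·1+(1)·1+(1)·-1 = -1
  [M]: (-1)·1+(1)·0+(1)·0 = -1
⇒ T L^-1 Θ^-1 M^-1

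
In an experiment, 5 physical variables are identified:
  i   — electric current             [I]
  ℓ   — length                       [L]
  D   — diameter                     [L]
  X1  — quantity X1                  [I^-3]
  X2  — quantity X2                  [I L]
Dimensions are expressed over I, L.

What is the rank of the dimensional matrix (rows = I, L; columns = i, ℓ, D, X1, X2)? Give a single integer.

2

Write exponents as rows I,L / cols i,ℓ,D,X1,X2:
  I: [ 1  0  0 -3  1]
  L: [ 0  1  1  0  1]
Row reduction gives pivot columns i,ℓ; rank = 2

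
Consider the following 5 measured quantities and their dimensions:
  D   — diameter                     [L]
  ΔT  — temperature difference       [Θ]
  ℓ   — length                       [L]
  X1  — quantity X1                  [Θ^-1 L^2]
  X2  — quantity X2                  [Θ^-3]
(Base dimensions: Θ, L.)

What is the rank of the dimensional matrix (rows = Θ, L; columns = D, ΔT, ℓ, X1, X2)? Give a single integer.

2

Write exponents as rows Θ,L / cols D,ΔT,ℓ,X1,X2:
  Θ: [ 0  1  0 -1 -3]
  L: [ 1  0  1  2  0]
Echelon form has 2 nonzero rows (pivots: D,ΔT)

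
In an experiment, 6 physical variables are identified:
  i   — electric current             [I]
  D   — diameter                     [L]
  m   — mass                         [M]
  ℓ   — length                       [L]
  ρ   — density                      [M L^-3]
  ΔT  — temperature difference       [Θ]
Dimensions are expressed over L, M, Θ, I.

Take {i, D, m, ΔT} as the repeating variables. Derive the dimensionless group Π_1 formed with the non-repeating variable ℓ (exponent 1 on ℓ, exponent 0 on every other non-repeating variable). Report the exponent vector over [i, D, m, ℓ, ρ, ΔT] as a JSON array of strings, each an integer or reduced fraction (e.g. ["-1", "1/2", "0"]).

["0", "-1", "0", "1", "0", "0"]

Exponent matrix [L,M,Θ,I] × [i,D,m,ℓ,ρ,ΔT]:
  L: [ 0  1  0  1 -3  0]
  M: [ 0  0  1  0  1  0]
  Θ: [ 0  0  0  0  0  1]
  I: [ 1  0  0  0  0  0]
Row reduction gives pivot columns i,D,m,ΔT; rank = 4
Pivot set = {i,D,m,ΔT}, free = {ℓ,ρ}
RREF:
  r0: [   1    0    0    0    0    0]
  r1: [   0    1    0    1   -3    0]
  r2: [   0    0    1    0    1    0]
  r3: [   0    0    0    0    0    1]
Fix exponent of ℓ at 1, ρ at 0; solve each RREF row for its pivot's exponent:
  r0: exp(i) + (0)·1 = 0 ⇒ exp(i) = 0
  r1: exp(D) + (1)·1 = 0 ⇒ exp(D) = -1
  r2: exp(m) + (0)·1 = 0 ⇒ exp(m) = 0
  r3: exp(ΔT) + (0)·1 = 0 ⇒ exp(ΔT) = 0
Π_1 = D^-1 · ℓ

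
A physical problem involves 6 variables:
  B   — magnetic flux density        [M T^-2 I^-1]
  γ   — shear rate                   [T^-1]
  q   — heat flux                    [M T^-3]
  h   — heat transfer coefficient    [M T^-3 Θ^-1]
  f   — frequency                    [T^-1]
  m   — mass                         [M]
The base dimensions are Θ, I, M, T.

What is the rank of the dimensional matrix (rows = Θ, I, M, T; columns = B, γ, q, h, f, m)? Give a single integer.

4

Dimensional matrix (Θ×I×M×T by B×γ×q×h×f×m):
  Θ: [ 0  0  0 -1  0  0]
  I: [-1  0  0  0  0  0]
  M: [ 1  0  1  1  0  1]
  T: [-2 -1 -3 -3 -1  0]
Echelon form has 4 nonzero rows (pivots: B,γ,q,h)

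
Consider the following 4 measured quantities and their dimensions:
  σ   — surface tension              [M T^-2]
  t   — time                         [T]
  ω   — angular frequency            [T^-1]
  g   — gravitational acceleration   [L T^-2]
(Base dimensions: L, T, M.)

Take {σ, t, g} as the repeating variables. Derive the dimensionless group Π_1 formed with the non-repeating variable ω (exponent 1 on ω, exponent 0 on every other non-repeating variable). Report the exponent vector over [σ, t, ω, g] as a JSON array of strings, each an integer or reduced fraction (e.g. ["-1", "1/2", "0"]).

Exponent matrix [L,T,M] × [σ,t,ω,g]:
  L: [ 0  0  0  1]
  T: [-2  1 -1 -2]
  M: [ 1  0  0  0]
Echelon form has 3 nonzero rows (pivots: σ,t,g)
Pivot set = {σ,t,g}, free = {ω}
RREF:
  r0: [   1    0    0    0]
  r1: [   0    1   -1    0]
  r2: [   0    0    0    1]
Fix exponent of ω at 1; solve each RREF row for its pivot's exponent:
  r0: exp(σ) + (0)·1 = 0 ⇒ exp(σ) = 0
  r1: exp(t) + (-1)·1 = 0 ⇒ exp(t) = 1
  r2: exp(g) + (0)·1 = 0 ⇒ exp(g) = 0
Π_1 = t · ω

["0", "1", "1", "0"]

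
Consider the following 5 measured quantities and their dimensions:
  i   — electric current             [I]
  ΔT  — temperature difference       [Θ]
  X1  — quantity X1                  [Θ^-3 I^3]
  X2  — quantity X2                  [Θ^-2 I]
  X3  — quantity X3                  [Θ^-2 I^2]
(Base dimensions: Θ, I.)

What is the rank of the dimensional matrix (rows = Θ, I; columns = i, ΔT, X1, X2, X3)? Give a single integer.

2

Dimensional matrix (Θ×I by i×ΔT×X1×X2×X3):
  Θ: [ 0  1 -3 -2 -2]
  I: [ 1  0  3  1  2]
RREF → pivots at {i,ΔT} ⇒ r = 2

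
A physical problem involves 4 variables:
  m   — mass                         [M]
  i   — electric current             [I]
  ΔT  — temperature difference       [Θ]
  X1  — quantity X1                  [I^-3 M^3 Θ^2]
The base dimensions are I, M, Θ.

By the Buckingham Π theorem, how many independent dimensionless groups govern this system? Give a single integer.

1

Dimensional matrix (I×M×Θ by m×i×ΔT×X1):
  I: [ 0  1  0 -3]
  M: [ 1  0  0  3]
  Θ: [ 0  0  1  2]
Echelon form has 3 nonzero rows (pivots: m,i,ΔT)
Π count = n − r = 4 − 3 = 1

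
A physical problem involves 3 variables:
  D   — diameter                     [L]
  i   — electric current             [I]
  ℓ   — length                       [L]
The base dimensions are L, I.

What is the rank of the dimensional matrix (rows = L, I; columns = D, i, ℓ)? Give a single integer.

2

Dimensional matrix (L×I by D×i×ℓ):
  L: [ 1  0  1]
  I: [ 0  1  0]
Echelon form has 2 nonzero rows (pivots: D,i)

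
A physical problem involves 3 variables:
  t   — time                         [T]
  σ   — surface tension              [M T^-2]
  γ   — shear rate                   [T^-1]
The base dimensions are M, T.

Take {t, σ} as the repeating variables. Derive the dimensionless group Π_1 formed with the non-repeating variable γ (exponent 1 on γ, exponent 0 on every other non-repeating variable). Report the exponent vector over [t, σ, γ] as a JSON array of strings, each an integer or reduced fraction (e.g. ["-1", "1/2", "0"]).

Exponent matrix [M,T] × [t,σ,γ]:
  M: [ 0  1  0]
  T: [ 1 -2 -1]
RREF → pivots at {t,σ} ⇒ r = 2
Repeat: t,σ; free: γ
RREF:
  r0: [   1    0   -1]
  r1: [   0    1    0]
Fix exponent of γ at 1; solve each RREF row for its pivot's exponent:
  r0: exp(t) + (-1)·1 = 0 ⇒ exp(t) = 1
  r1: exp(σ) + (0)·1 = 0 ⇒ exp(σ) = 0
Π_1 = t · γ

["1", "0", "1"]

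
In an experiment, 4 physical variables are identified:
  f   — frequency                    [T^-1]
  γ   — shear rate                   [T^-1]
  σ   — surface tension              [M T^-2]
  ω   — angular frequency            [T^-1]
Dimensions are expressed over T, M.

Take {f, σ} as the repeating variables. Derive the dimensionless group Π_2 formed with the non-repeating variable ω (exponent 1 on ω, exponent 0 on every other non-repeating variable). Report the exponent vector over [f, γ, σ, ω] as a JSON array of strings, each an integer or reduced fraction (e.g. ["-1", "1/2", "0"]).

Dimensional matrix (T×M by f×γ×σ×ω):
  T: [-1 -1 -2 -1]
  M: [ 0  0  1  0]
RREF → pivots at {f,σ} ⇒ r = 2
Repeat: f,σ; free: γ,ω
RREF:
  r0: [   1    1    0    1]
  r1: [   0    0    1    0]
Fix exponent of ω at 1, γ at 0; solve each RREF row for its pivot's exponent:
  r0: exp(f) + (1)·1 = 0 ⇒ exp(f) = -1
  r1: exp(σ) + (0)·1 = 0 ⇒ exp(σ) = 0
Π_2 = f^-1 · ω

["-1", "0", "0", "1"]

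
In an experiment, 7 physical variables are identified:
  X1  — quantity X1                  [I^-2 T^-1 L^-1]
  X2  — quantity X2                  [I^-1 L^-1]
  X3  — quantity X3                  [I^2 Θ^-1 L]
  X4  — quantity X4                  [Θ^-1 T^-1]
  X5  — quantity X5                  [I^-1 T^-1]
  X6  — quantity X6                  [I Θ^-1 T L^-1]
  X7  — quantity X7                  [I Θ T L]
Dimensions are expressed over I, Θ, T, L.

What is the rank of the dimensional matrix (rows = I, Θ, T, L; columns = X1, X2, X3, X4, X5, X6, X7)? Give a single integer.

Dimensional matrix (I×Θ×T×L by X1×X2×X3×X4×X5×X6×X7):
  I: [-2 -1  2  0 -1  1  1]
  Θ: [ 0  0 -1 -1  0 -1  1]
  T: [-1  0  0 -1 -1  1  1]
  L: [-1 -1  1  0  0 -1  1]
Row reduction gives pivot columns X1,X2,X3; rank = 3

3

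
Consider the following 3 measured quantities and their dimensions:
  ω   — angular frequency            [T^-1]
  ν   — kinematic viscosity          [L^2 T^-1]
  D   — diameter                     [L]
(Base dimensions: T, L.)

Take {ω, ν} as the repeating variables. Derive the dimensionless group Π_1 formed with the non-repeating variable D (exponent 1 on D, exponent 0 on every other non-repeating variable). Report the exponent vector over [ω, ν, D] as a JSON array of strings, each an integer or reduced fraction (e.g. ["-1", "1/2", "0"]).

Write exponents as rows T,L / cols ω,ν,D:
  T: [-1 -1  0]
  L: [ 0  2  1]
Echelon form has 2 nonzero rows (pivots: ω,ν)
Pivot set = {ω,ν}, free = {D}
RREF:
  r0: [   1    0 -1/2]
  r1: [   0    1  1/2]
Fix exponent of D at 1; solve each RREF row for its pivot's exponent:
  r0: exp(ω) + (-1/2)·1 = 0 ⇒ exp(ω) = 1/2
  r1: exp(ν) + (1/2)·1 = 0 ⇒ exp(ν) = -1/2
Π_1 = ω^(1/2) · ν^(-1/2) · D

["1/2", "-1/2", "1"]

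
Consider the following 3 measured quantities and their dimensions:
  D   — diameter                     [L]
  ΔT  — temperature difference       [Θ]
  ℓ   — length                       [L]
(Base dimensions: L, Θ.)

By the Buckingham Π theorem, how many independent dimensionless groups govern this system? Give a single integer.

1

Dimensional matrix (L×Θ by D×ΔT×ℓ):
  L: [ 1  0  1]
  Θ: [ 0  1  0]
RREF → pivots at {D,ΔT} ⇒ r = 2
n=3, r=2 ⇒ 1 dimensionless group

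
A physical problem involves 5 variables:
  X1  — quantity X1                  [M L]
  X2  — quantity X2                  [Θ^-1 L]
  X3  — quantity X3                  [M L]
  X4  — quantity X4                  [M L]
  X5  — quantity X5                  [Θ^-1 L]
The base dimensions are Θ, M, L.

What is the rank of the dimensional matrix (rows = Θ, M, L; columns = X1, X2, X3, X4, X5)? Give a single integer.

2

Exponent matrix [Θ,M,L] × [X1,X2,X3,X4,X5]:
  Θ: [ 0 -1  0  0 -1]
  M: [ 1  0  1  1  0]
  L: [ 1  1  1  1  1]
RREF → pivots at {X1,X2} ⇒ r = 2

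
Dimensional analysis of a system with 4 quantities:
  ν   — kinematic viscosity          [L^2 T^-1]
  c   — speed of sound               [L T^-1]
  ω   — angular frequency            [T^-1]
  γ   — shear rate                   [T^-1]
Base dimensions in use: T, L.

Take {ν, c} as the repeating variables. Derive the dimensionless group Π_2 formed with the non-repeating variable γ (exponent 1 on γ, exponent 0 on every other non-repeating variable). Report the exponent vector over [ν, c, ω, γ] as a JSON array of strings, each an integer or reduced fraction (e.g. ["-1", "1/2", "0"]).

["1", "-2", "0", "1"]

Dimensional matrix (T×L by ν×c×ω×γ):
  T: [-1 -1 -1 -1]
  L: [ 2  1  0  0]
Echelon form has 2 nonzero rows (pivots: ν,c)
Pivot set = {ν,c}, free = {ω,γ}
RREF:
  r0: [   1    0   -1   -1]
  r1: [   0    1    2    2]
Fix exponent of γ at 1, ω at 0; solve each RREF row for its pivot's exponent:
  r0: exp(ν) + (-1)·1 = 0 ⇒ exp(ν) = 1
  r1: exp(c) + (2)·1 = 0 ⇒ exp(c) = -2
Π_2 = ν · c^-2 · γ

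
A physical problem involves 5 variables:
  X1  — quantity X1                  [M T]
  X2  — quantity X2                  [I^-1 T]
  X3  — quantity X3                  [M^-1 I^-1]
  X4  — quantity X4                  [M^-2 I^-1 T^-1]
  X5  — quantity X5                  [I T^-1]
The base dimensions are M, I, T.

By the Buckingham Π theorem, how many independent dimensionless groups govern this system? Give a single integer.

3

Exponent matrix [M,I,T] × [X1,X2,X3,X4,X5]:
  M: [ 1  0 -1 -2  0]
  I: [ 0 -1 -1 -1  1]
  T: [ 1  1  0 -1 -1]
Row reduction gives pivot columns X1,X2; rank = 2
n=5, r=2 ⇒ 3 dimensionless groups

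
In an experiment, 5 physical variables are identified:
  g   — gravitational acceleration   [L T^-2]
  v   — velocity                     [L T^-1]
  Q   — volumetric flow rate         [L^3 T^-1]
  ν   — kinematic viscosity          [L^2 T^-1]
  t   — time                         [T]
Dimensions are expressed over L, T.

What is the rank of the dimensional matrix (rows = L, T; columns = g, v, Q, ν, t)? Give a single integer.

2

Dimensional matrix (L×T by g×v×Q×ν×t):
  L: [ 1  1  3  2  0]
  T: [-2 -1 -1 -1  1]
RREF → pivots at {g,v} ⇒ r = 2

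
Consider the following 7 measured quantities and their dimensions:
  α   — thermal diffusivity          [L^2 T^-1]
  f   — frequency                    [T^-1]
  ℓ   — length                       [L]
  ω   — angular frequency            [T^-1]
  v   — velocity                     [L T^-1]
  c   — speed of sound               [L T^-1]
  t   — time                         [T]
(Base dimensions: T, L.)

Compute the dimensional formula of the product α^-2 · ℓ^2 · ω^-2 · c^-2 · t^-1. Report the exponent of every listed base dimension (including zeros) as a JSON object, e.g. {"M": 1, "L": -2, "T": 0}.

{"T": 5, "L": -4}

Write exponents as rows T,L / cols α,f,ℓ,ω,v,c,t:
  T: [-1 -1  0 -1 -1 -1  1]
  L: [ 2  0  1  0  1  1  0]
  [T]: (-2)·-1+(2)·0+(-2)·-1+(-2)·-1+(-1)·1 = 5
  [L]: (-2)·2+(2)·1+(-2)·0+(-2)·1+(-1)·0 = -4
⇒ T^5 L^-4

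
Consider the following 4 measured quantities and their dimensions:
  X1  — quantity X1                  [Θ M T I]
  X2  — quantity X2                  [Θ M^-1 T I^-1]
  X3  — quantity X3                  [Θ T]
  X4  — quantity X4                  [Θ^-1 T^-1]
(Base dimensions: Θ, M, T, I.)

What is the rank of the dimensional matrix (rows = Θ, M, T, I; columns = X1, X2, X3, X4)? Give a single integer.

2

Write exponents as rows Θ,M,T,I / cols X1,X2,X3,X4:
  Θ: [ 1  1  1 -1]
  M: [ 1 -1  0  0]
  T: [ 1  1  1 -1]
  I: [ 1 -1  0  0]
Row reduction gives pivot columns X1,X2; rank = 2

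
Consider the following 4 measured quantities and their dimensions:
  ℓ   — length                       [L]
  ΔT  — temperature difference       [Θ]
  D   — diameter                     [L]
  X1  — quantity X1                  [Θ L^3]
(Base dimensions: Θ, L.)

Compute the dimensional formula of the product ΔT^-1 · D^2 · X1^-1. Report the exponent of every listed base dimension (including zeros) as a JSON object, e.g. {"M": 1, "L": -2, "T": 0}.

{"Θ": -2, "L": -1}

Exponent matrix [Θ,L] × [ℓ,ΔT,D,X1]:
  Θ: [ 0  1  0  1]
  L: [ 1  0  1  3]
  [Θ]: (-1)·1+(2)·0+(-1)·1 = -2
  [L]: (-1)·0+(2)·1+(-1)·3 = -1
⇒ Θ^-2 L^-1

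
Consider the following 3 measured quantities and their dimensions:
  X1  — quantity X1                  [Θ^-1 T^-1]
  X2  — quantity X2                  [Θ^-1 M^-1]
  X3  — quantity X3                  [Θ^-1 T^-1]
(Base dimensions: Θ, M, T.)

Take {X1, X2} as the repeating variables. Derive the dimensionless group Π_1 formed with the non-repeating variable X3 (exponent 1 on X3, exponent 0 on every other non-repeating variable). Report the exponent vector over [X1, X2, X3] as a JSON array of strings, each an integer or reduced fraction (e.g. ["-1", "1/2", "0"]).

Write exponents as rows Θ,M,T / cols X1,X2,X3:
  Θ: [-1 -1 -1]
  M: [ 0 -1  0]
  T: [-1  0 -1]
RREF → pivots at {X1,X2} ⇒ r = 2
Repeat: X1,X2; free: X3
RREF:
  r0: [   1    0    1]
  r1: [   0    1    0]
  r2: [   0    0    0]
Fix exponent of X3 at 1; solve each RREF row for its pivot's exponent:
  r0: exp(X1) + (1)·1 = 0 ⇒ exp(X1) = -1
  r1: exp(X2) + (0)·1 = 0 ⇒ exp(X2) = 0
Π_1 = X1^-1 · X3

["-1", "0", "1"]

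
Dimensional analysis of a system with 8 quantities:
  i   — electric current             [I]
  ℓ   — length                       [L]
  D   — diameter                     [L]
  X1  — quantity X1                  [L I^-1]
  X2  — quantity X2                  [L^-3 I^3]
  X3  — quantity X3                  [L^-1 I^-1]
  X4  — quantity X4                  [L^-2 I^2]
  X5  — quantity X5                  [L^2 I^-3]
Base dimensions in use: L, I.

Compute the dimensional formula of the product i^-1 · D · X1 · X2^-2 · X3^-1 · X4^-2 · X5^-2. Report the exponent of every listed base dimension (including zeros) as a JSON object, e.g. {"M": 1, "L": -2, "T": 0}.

{"L": 9, "I": -5}

Dimensional matrix (L×I by i×ℓ×D×X1×X2×X3×X4×X5):
  L: [ 0  1  1  1 -3 -1 -2  2]
  I: [ 1  0  0 -1  3 -1  2 -3]
  [L]: (-1)·0+(1)·1+(1)·1+(-2)·-3+(-1)·-1+(-2)·-2+(-2)·2 = 9
  [I]: (-1)·1+(1)·0+(1)·-1+(-2)·3+(-1)·-1+(-2)·2+(-2)·-3 = -5
⇒ L^9 I^-5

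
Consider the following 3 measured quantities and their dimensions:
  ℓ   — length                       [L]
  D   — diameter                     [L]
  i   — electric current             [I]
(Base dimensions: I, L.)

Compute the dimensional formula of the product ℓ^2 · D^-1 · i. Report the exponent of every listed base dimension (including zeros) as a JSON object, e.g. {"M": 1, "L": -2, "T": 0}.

{"I": 1, "L": 1}

Exponent matrix [I,L] × [ℓ,D,i]:
  I: [ 0  0  1]
  L: [ 1  1  0]
  [I]: (2)·0+(-1)·0+(1)·1 = 1
  [L]: (2)·1+(-1)·1+(1)·0 = 1
⇒ I L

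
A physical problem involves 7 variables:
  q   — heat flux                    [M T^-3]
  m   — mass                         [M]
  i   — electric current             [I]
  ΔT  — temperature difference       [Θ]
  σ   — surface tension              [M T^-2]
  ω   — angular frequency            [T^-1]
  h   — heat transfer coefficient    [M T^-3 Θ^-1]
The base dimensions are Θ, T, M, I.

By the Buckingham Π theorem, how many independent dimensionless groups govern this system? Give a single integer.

Dimensional matrix (Θ×T×M×I by q×m×i×ΔT×σ×ω×h):
  Θ: [ 0  0  0  1  0  0 -1]
  T: [-3  0  0  0 -2 -1 -3]
  M: [ 1  1  0  0  1  0  1]
  I: [ 0  0  1  0  0  0  0]
Row reduction gives pivot columns q,m,i,ΔT; rank = 4
7 vars − rank 4 = 3 Π groups

3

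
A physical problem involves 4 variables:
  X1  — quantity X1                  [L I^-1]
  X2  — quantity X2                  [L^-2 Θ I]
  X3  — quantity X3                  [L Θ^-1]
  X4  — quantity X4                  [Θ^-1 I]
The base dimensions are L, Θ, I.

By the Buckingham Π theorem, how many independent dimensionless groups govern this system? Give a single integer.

2

Exponent matrix [L,Θ,I] × [X1,X2,X3,X4]:
  L: [ 1 -2  1  0]
  Θ: [ 0  1 -1 -1]
  I: [-1  1  0  1]
RREF → pivots at {X1,X2} ⇒ r = 2
n=4, r=2 ⇒ 2 dimensionless groups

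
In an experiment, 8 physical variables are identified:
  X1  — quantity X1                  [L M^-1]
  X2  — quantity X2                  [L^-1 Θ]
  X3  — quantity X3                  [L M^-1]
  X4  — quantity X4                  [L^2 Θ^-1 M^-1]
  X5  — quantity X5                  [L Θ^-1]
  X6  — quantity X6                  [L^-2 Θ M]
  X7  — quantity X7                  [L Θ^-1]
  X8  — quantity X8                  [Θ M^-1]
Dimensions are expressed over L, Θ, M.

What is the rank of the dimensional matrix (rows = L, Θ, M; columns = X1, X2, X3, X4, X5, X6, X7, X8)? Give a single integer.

Exponent matrix [L,Θ,M] × [X1,X2,X3,X4,X5,X6,X7,X8]:
  L: [ 1 -1  1  2  1 -2  1  0]
  Θ: [ 0  1  0 -1 -1  1 -1  1]
  M: [-1  0 -1 -1  0  1  0 -1]
Row reduction gives pivot columns X1,X2; rank = 2

2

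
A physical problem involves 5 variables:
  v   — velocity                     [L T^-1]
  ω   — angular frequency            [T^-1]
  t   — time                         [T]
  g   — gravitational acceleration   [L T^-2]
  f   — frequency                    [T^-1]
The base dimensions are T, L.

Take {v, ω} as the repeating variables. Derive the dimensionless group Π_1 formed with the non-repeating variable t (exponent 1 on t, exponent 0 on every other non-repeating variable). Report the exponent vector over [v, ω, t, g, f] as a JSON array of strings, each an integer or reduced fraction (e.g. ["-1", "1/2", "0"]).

["0", "1", "1", "0", "0"]

Dimensional matrix (T×L by v×ω×t×g×f):
  T: [-1 -1  1 -2 -1]
  L: [ 1  0  0  1  0]
Row reduction gives pivot columns v,ω; rank = 2
Repeat: v,ω; free: t,g,f
RREF:
  r0: [   1    0    0    1    0]
  r1: [   0    1   -1    1    1]
Fix exponent of t at 1, g at 0, f at 0; solve each RREF row for its pivot's exponent:
  r0: exp(v) + (0)·1 = 0 ⇒ exp(v) = 0
  r1: exp(ω) + (-1)·1 = 0 ⇒ exp(ω) = 1
Π_1 = ω · t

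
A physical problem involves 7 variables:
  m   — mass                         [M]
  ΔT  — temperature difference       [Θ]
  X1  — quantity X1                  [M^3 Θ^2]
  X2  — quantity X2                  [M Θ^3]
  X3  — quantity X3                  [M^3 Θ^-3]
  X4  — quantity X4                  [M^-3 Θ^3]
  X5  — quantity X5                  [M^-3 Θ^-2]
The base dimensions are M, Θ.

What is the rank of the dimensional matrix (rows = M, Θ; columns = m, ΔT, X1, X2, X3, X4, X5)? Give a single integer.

2

Exponent matrix [M,Θ] × [m,ΔT,X1,X2,X3,X4,X5]:
  M: [ 1  0  3  1  3 -3 -3]
  Θ: [ 0  1  2  3 -3  3 -2]
RREF → pivots at {m,ΔT} ⇒ r = 2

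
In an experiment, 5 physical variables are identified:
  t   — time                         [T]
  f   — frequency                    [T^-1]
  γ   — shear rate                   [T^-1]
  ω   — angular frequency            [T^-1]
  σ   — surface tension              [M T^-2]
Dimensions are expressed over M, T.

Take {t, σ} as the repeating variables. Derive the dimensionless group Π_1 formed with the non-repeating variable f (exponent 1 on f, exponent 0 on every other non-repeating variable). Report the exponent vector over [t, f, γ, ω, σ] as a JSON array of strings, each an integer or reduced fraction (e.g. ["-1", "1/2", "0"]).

Dimensional matrix (M×T by t×f×γ×ω×σ):
  M: [ 0  0  0  0  1]
  T: [ 1 -1 -1 -1 -2]
Row reduction gives pivot columns t,σ; rank = 2
Repeat: t,σ; free: f,γ,ω
RREF:
  r0: [   1   -1   -1   -1    0]
  r1: [   0    0    0    0    1]
Fix exponent of f at 1, γ at 0, ω at 0; solve each RREF row for its pivot's exponent:
  r0: exp(t) + (-1)·1 = 0 ⇒ exp(t) = 1
  r1: exp(σ) + (0)·1 = 0 ⇒ exp(σ) = 0
Π_1 = t · f

["1", "1", "0", "0", "0"]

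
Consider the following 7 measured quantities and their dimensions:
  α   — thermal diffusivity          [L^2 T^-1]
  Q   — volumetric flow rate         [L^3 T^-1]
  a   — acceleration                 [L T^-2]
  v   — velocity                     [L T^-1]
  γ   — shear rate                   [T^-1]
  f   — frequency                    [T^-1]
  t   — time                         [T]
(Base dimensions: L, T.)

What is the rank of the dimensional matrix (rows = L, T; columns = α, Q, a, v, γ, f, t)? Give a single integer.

2

Write exponents as rows L,T / cols α,Q,a,v,γ,f,t:
  L: [ 2  3  1  1  0  0  0]
  T: [-1 -1 -2 -1 -1 -1  1]
RREF → pivots at {α,Q} ⇒ r = 2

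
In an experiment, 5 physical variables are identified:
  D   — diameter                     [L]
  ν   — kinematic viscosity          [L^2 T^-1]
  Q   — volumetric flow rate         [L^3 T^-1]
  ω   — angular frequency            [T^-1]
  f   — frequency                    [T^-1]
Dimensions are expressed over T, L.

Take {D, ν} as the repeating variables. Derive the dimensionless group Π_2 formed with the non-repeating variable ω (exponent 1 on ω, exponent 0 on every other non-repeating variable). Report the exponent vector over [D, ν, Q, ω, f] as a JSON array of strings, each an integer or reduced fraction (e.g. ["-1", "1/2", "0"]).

["2", "-1", "0", "1", "0"]

Write exponents as rows T,L / cols D,ν,Q,ω,f:
  T: [ 0 -1 -1 -1 -1]
  L: [ 1  2  3  0  0]
Echelon form has 2 nonzero rows (pivots: D,ν)
Repeat: D,ν; free: Q,ω,f
RREF:
  r0: [   1    0    1   -2   -2]
  r1: [   0    1    1    1    1]
Fix exponent of ω at 1, Q at 0, f at 0; solve each RREF row for its pivot's exponent:
  r0: exp(D) + (-2)·1 = 0 ⇒ exp(D) = 2
  r1: exp(ν) + (1)·1 = 0 ⇒ exp(ν) = -1
Π_2 = D^2 · ν^-1 · ω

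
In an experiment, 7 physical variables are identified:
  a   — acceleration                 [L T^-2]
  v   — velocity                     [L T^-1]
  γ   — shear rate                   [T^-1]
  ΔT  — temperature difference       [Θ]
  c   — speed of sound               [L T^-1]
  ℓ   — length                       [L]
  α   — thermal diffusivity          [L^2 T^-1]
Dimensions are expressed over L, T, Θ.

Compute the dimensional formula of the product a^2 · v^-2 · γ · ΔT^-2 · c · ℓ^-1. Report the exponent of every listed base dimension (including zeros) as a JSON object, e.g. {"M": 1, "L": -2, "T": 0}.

{"L": 0, "T": -4, "Θ": -2}

Write exponents as rows L,T,Θ / cols a,v,γ,ΔT,c,ℓ,α:
  L: [ 1  1  0  0  1  1  2]
  T: [-2 -1 -1  0 -1  0 -1]
  Θ: [ 0  0  0  1  0  0  0]
  [L]: (2)·1+(-2)·1+(1)·0+(-2)·0+(1)·1+(-1)·1 = 0
  [T]: (2)·-2+(-2)·-1+(1)·-1+(-2)·0+(1)·-1+(-1)·0 = -4
  [Θ]: (2)·0+(-2)·0+(1)·0+(-2)·1+(1)·0+(-1)·0 = -2
⇒ T^-4 Θ^-2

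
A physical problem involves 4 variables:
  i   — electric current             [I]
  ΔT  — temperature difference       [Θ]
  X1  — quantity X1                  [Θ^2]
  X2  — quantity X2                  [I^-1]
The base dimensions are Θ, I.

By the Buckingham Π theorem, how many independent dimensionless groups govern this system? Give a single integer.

Write exponents as rows Θ,I / cols i,ΔT,X1,X2:
  Θ: [ 0  1  2  0]
  I: [ 1  0  0 -1]
Row reduction gives pivot columns i,ΔT; rank = 2
4 vars − rank 2 = 2 Π groups

2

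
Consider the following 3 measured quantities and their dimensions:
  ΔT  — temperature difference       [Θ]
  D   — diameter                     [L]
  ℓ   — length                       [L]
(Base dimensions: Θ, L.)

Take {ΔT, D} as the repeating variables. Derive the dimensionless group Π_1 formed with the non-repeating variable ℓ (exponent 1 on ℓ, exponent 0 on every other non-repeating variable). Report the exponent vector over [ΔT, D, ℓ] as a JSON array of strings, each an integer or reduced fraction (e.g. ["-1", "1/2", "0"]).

["0", "-1", "1"]

Dimensional matrix (Θ×L by ΔT×D×ℓ):
  Θ: [ 1  0  0]
  L: [ 0  1  1]
Row reduction gives pivot columns ΔT,D; rank = 2
Pivot set = {ΔT,D}, free = {ℓ}
RREF:
  r0: [   1    0    0]
  r1: [   0    1    1]
Fix exponent of ℓ at 1; solve each RREF row for its pivot's exponent:
  r0: exp(ΔT) + (0)·1 = 0 ⇒ exp(ΔT) = 0
  r1: exp(D) + (1)·1 = 0 ⇒ exp(D) = -1
Π_1 = D^-1 · ℓ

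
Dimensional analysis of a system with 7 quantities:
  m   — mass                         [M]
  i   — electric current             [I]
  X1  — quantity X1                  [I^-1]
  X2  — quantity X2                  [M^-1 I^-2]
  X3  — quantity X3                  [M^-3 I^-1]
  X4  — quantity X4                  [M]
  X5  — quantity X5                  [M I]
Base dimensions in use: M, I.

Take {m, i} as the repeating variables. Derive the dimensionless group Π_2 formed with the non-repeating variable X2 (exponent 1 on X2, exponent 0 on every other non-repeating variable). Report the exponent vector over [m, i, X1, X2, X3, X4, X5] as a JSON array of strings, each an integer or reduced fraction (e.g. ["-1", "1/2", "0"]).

Write exponents as rows M,I / cols m,i,X1,X2,X3,X4,X5:
  M: [ 1  0  0 -1 -3  1  1]
  I: [ 0  1 -1 -2 -1  0  1]
Echelon form has 2 nonzero rows (pivots: m,i)
Pivot set = {m,i}, free = {X1,X2,X3,X4,X5}
RREF:
  r0: [   1    0    0   -1   -3    1    1]
  r1: [   0    1   -1   -2   -1    0    1]
Fix exponent of X2 at 1, X1 at 0, X3 at 0, X4 at 0, X5 at 0; solve each RREF row for its pivot's exponent:
  r0: exp(m) + (-1)·1 = 0 ⇒ exp(m) = 1
  r1: exp(i) + (-2)·1 = 0 ⇒ exp(i) = 2
Π_2 = m · i^2 · X2

["1", "2", "0", "1", "0", "0", "0"]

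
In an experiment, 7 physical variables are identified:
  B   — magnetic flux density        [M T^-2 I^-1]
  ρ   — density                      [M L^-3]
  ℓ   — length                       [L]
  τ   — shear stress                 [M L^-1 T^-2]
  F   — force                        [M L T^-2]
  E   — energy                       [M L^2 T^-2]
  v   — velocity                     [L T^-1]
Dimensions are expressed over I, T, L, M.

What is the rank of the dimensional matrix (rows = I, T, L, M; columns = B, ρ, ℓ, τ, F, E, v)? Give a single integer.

4

Write exponents as rows I,T,L,M / cols B,ρ,ℓ,τ,F,E,v:
  I: [-1  0  0  0  0  0  0]
  T: [-2  0  0 -2 -2 -2 -1]
  L: [ 0 -3  1 -1  1  2  1]
  M: [ 1  1  0  1  1  1  0]
Row reduction gives pivot columns B,ρ,ℓ,τ; rank = 4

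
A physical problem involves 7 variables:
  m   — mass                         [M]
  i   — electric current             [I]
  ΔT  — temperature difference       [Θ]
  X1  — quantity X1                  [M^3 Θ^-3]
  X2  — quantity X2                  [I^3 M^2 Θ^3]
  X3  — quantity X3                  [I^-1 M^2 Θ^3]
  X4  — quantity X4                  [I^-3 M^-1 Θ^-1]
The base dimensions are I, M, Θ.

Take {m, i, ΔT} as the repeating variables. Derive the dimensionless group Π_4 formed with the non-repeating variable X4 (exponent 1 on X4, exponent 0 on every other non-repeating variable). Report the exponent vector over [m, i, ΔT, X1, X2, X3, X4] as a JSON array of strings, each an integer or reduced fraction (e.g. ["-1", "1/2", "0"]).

["1", "3", "1", "0", "0", "0", "1"]

Write exponents as rows I,M,Θ / cols m,i,ΔT,X1,X2,X3,X4:
  I: [ 0  1  0  0  3 -1 -3]
  M: [ 1  0  0  3  2  2 -1]
  Θ: [ 0  0  1 -3  3  3 -1]
Row reduction gives pivot columns m,i,ΔT; rank = 3
Repeat: m,i,ΔT; free: X1,X2,X3,X4
RREF:
  r0: [   1    0    0    3    2    2   -1]
  r1: [   0    1    0    0    3   -1   -3]
  r2: [   0    0    1   -3    3    3   -1]
Fix exponent of X4 at 1, X1 at 0, X2 at 0, X3 at 0; solve each RREF row for its pivot's exponent:
  r0: exp(m) + (-1)·1 = 0 ⇒ exp(m) = 1
  r1: exp(i) + (-3)·1 = 0 ⇒ exp(i) = 3
  r2: exp(ΔT) + (-1)·1 = 0 ⇒ exp(ΔT) = 1
Π_4 = m · i^3 · ΔT · X4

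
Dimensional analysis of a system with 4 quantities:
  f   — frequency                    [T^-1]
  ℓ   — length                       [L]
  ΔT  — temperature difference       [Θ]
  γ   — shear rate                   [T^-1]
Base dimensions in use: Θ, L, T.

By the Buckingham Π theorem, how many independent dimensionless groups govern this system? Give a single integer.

Dimensional matrix (Θ×L×T by f×ℓ×ΔT×γ):
  Θ: [ 0  0  1  0]
  L: [ 0  1  0  0]
  T: [-1  0  0 -1]
Row reduction gives pivot columns f,ℓ,ΔT; rank = 3
Π count = n − r = 4 − 3 = 1

1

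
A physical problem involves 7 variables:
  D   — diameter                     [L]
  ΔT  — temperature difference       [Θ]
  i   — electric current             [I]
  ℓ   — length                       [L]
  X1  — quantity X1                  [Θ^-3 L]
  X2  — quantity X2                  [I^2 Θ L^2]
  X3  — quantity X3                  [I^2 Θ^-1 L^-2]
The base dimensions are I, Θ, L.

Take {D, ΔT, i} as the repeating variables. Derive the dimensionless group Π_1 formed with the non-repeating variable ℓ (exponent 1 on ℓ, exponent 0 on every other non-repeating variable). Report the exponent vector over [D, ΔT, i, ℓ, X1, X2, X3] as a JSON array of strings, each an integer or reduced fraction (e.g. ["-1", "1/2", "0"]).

Exponent matrix [I,Θ,L] × [D,ΔT,i,ℓ,X1,X2,X3]:
  I: [ 0  0  1  0  0  2  2]
  Θ: [ 0  1  0  0 -3  1 -1]
  L: [ 1  0  0  1  1  2 -2]
Row reduction gives pivot columns D,ΔT,i; rank = 3
Pivot set = {D,ΔT,i}, free = {ℓ,X1,X2,X3}
RREF:
  r0: [   1    0    0    1    1    2   -2]
  r1: [   0    1    0    0   -3    1   -1]
  r2: [   0    0    1    0    0    2    2]
Fix exponent of ℓ at 1, X1 at 0, X2 at 0, X3 at 0; solve each RREF row for its pivot's exponent:
  r0: exp(D) + (1)·1 = 0 ⇒ exp(D) = -1
  r1: exp(ΔT) + (0)·1 = 0 ⇒ exp(ΔT) = 0
  r2: exp(i) + (0)·1 = 0 ⇒ exp(i) = 0
Π_1 = D^-1 · ℓ

["-1", "0", "0", "1", "0", "0", "0"]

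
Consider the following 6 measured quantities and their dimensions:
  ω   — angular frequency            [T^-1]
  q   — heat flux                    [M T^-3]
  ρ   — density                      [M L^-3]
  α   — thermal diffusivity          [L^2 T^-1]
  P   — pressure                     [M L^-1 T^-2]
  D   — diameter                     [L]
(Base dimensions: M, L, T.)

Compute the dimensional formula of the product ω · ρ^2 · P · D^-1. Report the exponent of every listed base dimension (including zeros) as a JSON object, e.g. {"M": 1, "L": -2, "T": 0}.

Write exponents as rows M,L,T / cols ω,q,ρ,α,P,D:
  M: [ 0  1  1  0  1  0]
  L: [ 0  0 -3  2 -1  1]
  T: [-1 -3  0 -1 -2  0]
  [M]: (1)·0+(2)·1+(1)·1+(-1)·0 = 3
  [L]: (1)·0+(2)·-3+(1)·-1+(-1)·1 = -8
  [T]: (1)·-1+(2)·0+(1)·-2+(-1)·0 = -3
⇒ M^3 L^-8 T^-3

{"M": 3, "L": -8, "T": -3}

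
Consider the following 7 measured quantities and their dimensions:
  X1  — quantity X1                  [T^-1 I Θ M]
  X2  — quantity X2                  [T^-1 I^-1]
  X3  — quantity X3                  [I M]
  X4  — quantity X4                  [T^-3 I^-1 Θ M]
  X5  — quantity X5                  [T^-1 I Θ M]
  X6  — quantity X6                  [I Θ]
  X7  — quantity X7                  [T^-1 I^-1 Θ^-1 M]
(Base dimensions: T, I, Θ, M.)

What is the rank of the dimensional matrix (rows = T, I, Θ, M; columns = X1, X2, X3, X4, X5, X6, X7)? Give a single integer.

Exponent matrix [T,I,Θ,M] × [X1,X2,X3,X4,X5,X6,X7]:
  T: [-1 -1  0 -3 -1  0 -1]
  I: [ 1 -1  1 -1  1  1 -1]
  Θ: [ 1  0  0  1  1  1 -1]
  M: [ 1  0  1  1  1  0  1]
RREF → pivots at {X1,X2,X3} ⇒ r = 3

3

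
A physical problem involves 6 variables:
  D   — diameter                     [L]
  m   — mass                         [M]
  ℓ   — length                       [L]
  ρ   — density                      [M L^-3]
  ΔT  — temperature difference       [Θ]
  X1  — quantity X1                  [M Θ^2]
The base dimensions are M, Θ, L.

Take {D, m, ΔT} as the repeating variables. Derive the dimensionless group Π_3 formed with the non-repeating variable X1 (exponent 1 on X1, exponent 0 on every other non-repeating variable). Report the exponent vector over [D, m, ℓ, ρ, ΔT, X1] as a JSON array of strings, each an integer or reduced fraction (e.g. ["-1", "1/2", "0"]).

["0", "-1", "0", "0", "-2", "1"]

Write exponents as rows M,Θ,L / cols D,m,ℓ,ρ,ΔT,X1:
  M: [ 0  1  0  1  0  1]
  Θ: [ 0  0  0  0  1  2]
  L: [ 1  0  1 -3  0  0]
Echelon form has 3 nonzero rows (pivots: D,m,ΔT)
Pivot set = {D,m,ΔT}, free = {ℓ,ρ,X1}
RREF:
  r0: [   1    0    1   -3    0    0]
  r1: [   0    1    0    1    0    1]
  r2: [   0    0    0    0    1    2]
Fix exponent of X1 at 1, ℓ at 0, ρ at 0; solve each RREF row for its pivot's exponent:
  r0: exp(D) + (0)·1 = 0 ⇒ exp(D) = 0
  r1: exp(m) + (1)·1 = 0 ⇒ exp(m) = -1
  r2: exp(ΔT) + (2)·1 = 0 ⇒ exp(ΔT) = -2
Π_3 = m^-1 · ΔT^-2 · X1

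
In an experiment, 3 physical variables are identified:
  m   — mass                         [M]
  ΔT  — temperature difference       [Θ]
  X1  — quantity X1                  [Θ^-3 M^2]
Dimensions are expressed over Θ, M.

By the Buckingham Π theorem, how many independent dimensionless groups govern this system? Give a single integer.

Exponent matrix [Θ,M] × [m,ΔT,X1]:
  Θ: [ 0  1 -3]
  M: [ 1  0  2]
Row reduction gives pivot columns m,ΔT; rank = 2
3 vars − rank 2 = 1 Π group

1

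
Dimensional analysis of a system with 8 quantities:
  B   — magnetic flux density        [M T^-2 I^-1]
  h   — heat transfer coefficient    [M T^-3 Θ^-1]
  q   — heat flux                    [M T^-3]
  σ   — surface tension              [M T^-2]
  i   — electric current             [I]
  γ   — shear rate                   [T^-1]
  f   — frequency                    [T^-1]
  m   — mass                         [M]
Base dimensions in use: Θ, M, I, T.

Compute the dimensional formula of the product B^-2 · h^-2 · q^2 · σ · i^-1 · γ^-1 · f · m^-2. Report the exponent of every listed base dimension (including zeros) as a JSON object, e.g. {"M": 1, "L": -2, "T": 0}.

{"Θ": 2, "M": -3, "I": 1, "T": 2}

Dimensional matrix (Θ×M×I×T by B×h×q×σ×i×γ×f×m):
  Θ: [ 0 -1  0  0  0  0  0  0]
  M: [ 1  1  1  1  0  0  0  1]
  I: [-1  0  0  0  1  0  0  0]
  T: [-2 -3 -3 -2  0 -1 -1  0]
  [Θ]: (-2)·0+(-2)·-1+(2)·0+(1)·0+(-1)·0+(-1)·0+(1)·0+(-2)·0 = 2
  [M]: (-2)·1+(-2)·1+(2)·1+(1)·1+(-1)·0+(-1)·0+(1)·0+(-2)·1 = -3
  [I]: (-2)·-1+(-2)·0+(2)·0+(1)·0+(-1)·1+(-1)·0+(1)·0+(-2)·0 = 1
  [T]: (-2)·-2+(-2)·-3+(2)·-3+(1)·-2+(-1)·0+(-1)·-1+(1)·-1+(-2)·0 = 2
⇒ Θ^2 M^-3 I T^2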